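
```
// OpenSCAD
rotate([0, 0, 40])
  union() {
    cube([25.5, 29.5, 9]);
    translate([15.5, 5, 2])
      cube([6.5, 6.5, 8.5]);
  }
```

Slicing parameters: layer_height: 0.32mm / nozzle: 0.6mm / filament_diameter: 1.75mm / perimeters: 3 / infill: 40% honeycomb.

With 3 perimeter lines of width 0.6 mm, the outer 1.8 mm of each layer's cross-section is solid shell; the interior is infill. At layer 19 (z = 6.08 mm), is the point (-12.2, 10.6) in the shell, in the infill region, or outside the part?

outside

At z = 6.08 mm: the cube (footprint 25.5×29.5) is included at this height; the 6.5×6.5 cube at (15.5, 5) contributes its full rectangle; Combining (union): the 6.5×6.5 cube at (15.5, 5) lies entirely inside the 25.5×29.5 cube, so the union is just the 25.5×29.5 cube — 1 connected region; (whole slice rotated 40° about Z — lengths, areas and connectivity unchanged). Overall, the cross-section is a single solid region. Undo the 40° rotation: the query point maps to (-2.532, 15.962) in the un-rotated model frame. The nearest boundary edge runs (0.00, 0.00)→(0.00, 29.50); distance from the point to it = 2.53 mm. The point is not inside any of the regions above, so it lies outside the cross-section (2.53 mm from the nearest boundary).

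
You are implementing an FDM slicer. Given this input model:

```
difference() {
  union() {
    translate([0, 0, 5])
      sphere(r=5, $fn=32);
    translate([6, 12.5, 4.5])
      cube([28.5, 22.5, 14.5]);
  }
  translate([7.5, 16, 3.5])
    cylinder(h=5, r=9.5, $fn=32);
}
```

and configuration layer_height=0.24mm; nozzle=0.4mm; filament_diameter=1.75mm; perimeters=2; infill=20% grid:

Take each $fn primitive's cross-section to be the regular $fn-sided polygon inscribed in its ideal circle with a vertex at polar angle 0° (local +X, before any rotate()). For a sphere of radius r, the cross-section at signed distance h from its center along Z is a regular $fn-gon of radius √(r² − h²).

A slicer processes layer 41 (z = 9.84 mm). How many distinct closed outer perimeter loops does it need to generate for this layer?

At z = 9.84 mm: the r=5 sphere contributes a regular 32-gon of circumradius √(5²−4.84²) = 1.255; the cube at (6, 12.5) is present — its section is the full 28.5×22.5 rectangle; Taking the union: the 2 present regions are separate (no shared area or edge), so areas and boundary lengths simply add and each stays a separate island — 2 connected regions; the cylinder at (7.5, 16) is not intersected at this z (z outside [3.5, 8.5]); Subtracting the remaining from the first: none of the subtracted shapes is present at this height, so the result so far is unchanged — 2 connected regions. The result has 2 disconnected regions.

2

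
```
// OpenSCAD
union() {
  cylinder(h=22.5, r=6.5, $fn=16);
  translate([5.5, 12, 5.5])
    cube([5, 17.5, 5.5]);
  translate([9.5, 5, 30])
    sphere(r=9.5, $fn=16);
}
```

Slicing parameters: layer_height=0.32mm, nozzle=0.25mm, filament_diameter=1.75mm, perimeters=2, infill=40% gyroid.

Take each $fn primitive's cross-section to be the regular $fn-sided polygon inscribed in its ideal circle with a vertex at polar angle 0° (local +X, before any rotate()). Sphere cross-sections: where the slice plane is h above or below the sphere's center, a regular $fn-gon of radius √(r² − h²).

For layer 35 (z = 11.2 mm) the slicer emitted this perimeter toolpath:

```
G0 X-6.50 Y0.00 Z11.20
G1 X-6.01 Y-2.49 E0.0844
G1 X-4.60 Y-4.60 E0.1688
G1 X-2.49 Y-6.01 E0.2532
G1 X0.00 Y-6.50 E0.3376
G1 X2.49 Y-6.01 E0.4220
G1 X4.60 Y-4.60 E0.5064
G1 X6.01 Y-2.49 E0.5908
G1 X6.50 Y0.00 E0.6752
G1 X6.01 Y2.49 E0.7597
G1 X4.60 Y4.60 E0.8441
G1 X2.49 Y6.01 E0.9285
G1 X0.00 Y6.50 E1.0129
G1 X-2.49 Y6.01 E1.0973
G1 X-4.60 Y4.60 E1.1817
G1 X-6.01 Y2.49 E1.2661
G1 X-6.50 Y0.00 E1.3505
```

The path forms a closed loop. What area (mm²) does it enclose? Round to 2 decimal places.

Apply the shoelace formula to the sequence of (X, Y) vertices; enclosed area = 129.51 mm².

129.51 mm²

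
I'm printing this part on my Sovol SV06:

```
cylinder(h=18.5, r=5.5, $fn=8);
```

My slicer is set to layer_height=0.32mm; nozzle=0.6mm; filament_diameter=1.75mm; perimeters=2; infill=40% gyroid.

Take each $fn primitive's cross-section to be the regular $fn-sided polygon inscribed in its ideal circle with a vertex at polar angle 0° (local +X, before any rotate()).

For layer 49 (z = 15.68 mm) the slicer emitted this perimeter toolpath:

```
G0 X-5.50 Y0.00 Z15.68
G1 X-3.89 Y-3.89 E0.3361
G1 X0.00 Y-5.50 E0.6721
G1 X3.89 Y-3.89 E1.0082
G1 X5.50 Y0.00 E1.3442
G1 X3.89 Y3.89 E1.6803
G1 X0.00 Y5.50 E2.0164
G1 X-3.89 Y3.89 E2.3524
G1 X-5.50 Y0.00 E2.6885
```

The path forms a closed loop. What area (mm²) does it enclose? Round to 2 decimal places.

Apply the shoelace formula to the sequence of (X, Y) vertices; enclosed area = 85.58 mm².

85.58 mm²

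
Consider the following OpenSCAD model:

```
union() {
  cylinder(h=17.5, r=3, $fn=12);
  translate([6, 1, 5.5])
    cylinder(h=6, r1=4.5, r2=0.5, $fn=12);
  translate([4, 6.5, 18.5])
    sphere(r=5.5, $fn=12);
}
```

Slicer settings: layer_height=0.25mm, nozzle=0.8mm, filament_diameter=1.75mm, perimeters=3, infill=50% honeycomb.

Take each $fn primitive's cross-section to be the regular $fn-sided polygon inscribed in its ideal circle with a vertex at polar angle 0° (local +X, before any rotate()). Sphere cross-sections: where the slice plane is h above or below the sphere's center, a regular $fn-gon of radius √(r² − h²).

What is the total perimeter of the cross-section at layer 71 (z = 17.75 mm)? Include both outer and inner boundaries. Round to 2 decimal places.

At z = 17.75 mm: the cylinder is not intersected at this z (z outside [0, 17.5]); the cone at (6, 1) is not intersected at this z (z outside [5.5, 11.5]); the sphere at (4, 6.5): section is a regular 12-gon, circumradius = √(r²−h²) = √(5.5²−0.75²) = 5.449 (perimeter = 2·12·5.449·sin(180°/12) = 33.84 mm); Merging all regions: only the r=5.5 sphere at (4, 6.5) is present, so the union is just that shape — boundary = 33.84 mm. Overall, the cross-section is a single solid region. Total boundary length (outer) = 33.84 mm.

33.84 mm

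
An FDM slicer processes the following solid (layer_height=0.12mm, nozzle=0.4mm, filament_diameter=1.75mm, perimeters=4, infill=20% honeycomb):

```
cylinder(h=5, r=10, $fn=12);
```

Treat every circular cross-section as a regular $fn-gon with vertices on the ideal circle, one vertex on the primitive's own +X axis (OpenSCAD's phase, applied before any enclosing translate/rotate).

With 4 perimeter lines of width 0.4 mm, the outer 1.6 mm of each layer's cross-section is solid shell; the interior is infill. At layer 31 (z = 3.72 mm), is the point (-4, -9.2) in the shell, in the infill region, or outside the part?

At z = 3.72 mm: the cylinder: section is a regular 12-gon, circumradius r=10. Overall, the cross-section is a single solid region. The nearest boundary edge runs (-5.00, -8.66)→(-0.00, -10.00); distance from the point to it = 0.26 mm. The point is not inside any of the regions above, so it lies outside the cross-section (0.26 mm from the nearest boundary).

outside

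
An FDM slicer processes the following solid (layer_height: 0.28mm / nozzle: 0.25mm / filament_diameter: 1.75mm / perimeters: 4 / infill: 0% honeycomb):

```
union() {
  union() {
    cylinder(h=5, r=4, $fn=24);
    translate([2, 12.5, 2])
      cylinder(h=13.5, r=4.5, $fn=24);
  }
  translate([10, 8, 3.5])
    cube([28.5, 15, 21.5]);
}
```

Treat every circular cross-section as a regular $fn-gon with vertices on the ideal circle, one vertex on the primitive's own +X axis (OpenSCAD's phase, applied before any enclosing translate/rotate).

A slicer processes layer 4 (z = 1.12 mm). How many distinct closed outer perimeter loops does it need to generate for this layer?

1

At z = 1.12 mm: the cylinder: section is a regular 24-gon, circumradius r=4; the cylinder at (2, 12.5) is absent (z outside [2, 15.5]); Combining (union): only the r=4 cylinder is present, so the union is just that shape — 1 connected region; the cube at (10, 8) does not reach this height (z outside [3.5, 25]); Taking the union: only that combined region is present, so the union is just that shape — 1 connected region. The result has 1 disconnected region.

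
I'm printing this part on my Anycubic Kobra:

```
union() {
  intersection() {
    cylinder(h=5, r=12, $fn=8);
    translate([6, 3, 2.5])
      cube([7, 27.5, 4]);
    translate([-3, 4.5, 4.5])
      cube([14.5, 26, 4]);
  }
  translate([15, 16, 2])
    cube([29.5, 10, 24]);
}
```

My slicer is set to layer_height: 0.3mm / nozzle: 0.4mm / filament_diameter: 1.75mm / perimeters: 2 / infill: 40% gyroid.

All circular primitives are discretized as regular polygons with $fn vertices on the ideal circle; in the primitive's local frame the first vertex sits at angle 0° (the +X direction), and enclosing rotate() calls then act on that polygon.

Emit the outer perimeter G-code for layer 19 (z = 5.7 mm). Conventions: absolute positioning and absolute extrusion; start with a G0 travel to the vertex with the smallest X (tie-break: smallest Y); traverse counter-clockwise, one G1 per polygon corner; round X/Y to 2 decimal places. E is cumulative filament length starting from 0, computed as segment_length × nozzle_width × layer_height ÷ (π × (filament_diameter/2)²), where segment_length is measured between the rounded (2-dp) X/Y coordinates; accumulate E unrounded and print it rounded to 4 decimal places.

At z = 5.7 mm: the cylinder is absent (z outside [0, 5]); the 7×27.5 cube at (6, 3) contributes its full rectangle; the 14.5×26 cube at (-3, 4.5) contributes its full rectangle; Keeping only the common overlap: at least one operand is absent at this height, so nothing remains; the cube at (15, 16) (footprint 29.5×10) is included at this height; Merging all regions: only the 29.5×10 cube at (15, 16) is present, so the union is just that shape — 1 connected region. The outline is a single polygon with 4 vertices. Extrusion per mm of travel: 0.4 × 0.3 / (π × 0.875²) = 0.049890. Accumulating E over each segment gives final E = 3.9413.

G0 X15.00 Y16.00 Z5.70
G1 X44.50 Y16.00 E1.4718
G1 X44.50 Y26.00 E1.9707
G1 X15.00 Y26.00 E3.4424
G1 X15.00 Y16.00 E3.9413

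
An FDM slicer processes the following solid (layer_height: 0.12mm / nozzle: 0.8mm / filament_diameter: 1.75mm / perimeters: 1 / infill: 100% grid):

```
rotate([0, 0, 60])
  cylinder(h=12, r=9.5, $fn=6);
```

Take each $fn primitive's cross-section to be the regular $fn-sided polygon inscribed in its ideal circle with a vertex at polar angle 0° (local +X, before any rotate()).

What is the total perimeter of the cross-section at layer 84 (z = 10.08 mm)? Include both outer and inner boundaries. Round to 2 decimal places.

At z = 10.08 mm: the cylinder: section is a regular 6-gon, circumradius r=9.5 (perimeter = 2·6·9.500·sin(180°/6) = 57.00 mm); (rotated 60° about Z; rotation is an isometry so areas/perimeters/island counts are preserved). Overall, the cross-section is a single solid region. Total boundary length (outer) = 57.00 mm.

57.00 mm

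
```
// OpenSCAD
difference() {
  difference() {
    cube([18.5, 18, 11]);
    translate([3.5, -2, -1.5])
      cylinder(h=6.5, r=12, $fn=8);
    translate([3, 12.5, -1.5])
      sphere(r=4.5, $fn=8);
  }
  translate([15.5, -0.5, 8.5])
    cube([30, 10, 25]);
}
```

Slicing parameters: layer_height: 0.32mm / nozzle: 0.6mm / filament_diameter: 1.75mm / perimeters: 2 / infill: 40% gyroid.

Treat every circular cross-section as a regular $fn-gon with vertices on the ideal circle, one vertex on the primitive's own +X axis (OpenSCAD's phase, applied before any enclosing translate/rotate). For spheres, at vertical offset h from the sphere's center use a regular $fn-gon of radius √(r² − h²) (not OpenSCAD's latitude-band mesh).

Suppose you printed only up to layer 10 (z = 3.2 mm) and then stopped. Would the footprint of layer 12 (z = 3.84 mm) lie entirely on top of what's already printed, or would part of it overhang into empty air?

Compare the two slices. At z = 3.2: the cube is present — its section is the full 18.5×18 rectangle (area 333.00 mm²); the r=12 cylinder at (3.5, -2) contributes a regular 8-gon of circumradius 12 (area = (8/2)·12.000²·sin(360°/8) = 407.29 mm²); the sphere at (3, 12.5) is absent (|z−center|=4.700 > r=4.5); Taking the first minus the rest: starting from the 18.5×18 cube (333.00 mm²), the r=12 cylinder at (3.5, -2) partially overlaps it — only the 111.11 mm² overlap (of its 407.29 mm²) is removed, clipping the outline — area = 221.89 mm²; the cube at (15.5, -0.5) is absent (z outside [8.5, 33.5]); Taking the first minus the rest: none of the subtracted shapes is present at this height, so that combined region is unchanged — area = 221.89 mm². At z = 3.84: the cube is present — its section is the full 18.5×18 rectangle (area 333.00 mm²); the r=12 cylinder at (3.5, -2) gives a regular 8-gon of circumradius 12 (constant along its height) (area = (8/2)·12.000²·sin(360°/8) = 407.29 mm²); the sphere at (3, 12.5) does not reach this height (|z−center|=5.340 > r=4.5); After the difference (first − rest): starting from the 18.5×18 cube (333.00 mm²), the r=12 cylinder at (3.5, -2) partially overlaps it — only the 111.11 mm² overlap (of its 407.29 mm²) is removed, clipping the outline — area = 221.89 mm²; the cube at (15.5, -0.5) is not intersected at this z (z outside [8.5, 33.5]); Taking the first minus the rest: none of the subtracted shapes is present at this height, so that combined region is unchanged — area = 221.89 mm². Checking containment: the cross-section at z = 3.84 is a subset of the cross-section at z = 3.2.

entirely on top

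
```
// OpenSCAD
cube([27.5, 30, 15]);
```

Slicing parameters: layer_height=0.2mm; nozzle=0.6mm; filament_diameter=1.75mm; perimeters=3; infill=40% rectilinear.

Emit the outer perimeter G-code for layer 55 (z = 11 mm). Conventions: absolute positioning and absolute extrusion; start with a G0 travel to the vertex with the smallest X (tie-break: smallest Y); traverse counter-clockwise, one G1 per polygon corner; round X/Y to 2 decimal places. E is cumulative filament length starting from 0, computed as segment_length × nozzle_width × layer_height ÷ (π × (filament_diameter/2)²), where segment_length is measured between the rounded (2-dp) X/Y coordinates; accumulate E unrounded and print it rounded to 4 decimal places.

G0 X0.00 Y0.00 Z11.00
G1 X27.50 Y0.00 E1.3720
G1 X27.50 Y30.00 E2.8687
G1 X0.00 Y30.00 E4.2407
G1 X0.00 Y0.00 E5.7374

At z = 11 mm: the cube is present — its section is the full 27.5×30 rectangle. The outline is a single polygon with 4 vertices. Extrusion per mm of travel: 0.6 × 0.2 / (π × 0.875²) = 0.049890. Accumulating E over each segment gives final E = 5.7374.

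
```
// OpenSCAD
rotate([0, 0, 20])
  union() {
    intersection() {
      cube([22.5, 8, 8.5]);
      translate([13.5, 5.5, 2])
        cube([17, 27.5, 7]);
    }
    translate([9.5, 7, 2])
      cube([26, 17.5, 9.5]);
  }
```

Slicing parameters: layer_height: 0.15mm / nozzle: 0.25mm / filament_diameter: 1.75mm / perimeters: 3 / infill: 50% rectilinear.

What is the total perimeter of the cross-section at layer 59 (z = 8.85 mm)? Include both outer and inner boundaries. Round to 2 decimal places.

87.00 mm

At z = 8.85 mm: the cube is absent (z outside [0, 8.5]); the cube at (13.5, 5.5) is present — its section is the full 17×27.5 rectangle (perimeter 89.00 mm); Taking the intersection: at least one operand is absent at this height, so nothing remains; the cube at (9.5, 7) (footprint 26×17.5) is included at this height (perimeter 87.00 mm); Merging all regions: only the 26×17.5 cube at (9.5, 7) is present, so the union is just that shape — boundary = 87.00 mm; (rotated 20° about Z; rotation is an isometry so areas/perimeters/island counts are preserved). Overall, the cross-section is a single solid region. Total boundary length (outer) = 87.00 mm.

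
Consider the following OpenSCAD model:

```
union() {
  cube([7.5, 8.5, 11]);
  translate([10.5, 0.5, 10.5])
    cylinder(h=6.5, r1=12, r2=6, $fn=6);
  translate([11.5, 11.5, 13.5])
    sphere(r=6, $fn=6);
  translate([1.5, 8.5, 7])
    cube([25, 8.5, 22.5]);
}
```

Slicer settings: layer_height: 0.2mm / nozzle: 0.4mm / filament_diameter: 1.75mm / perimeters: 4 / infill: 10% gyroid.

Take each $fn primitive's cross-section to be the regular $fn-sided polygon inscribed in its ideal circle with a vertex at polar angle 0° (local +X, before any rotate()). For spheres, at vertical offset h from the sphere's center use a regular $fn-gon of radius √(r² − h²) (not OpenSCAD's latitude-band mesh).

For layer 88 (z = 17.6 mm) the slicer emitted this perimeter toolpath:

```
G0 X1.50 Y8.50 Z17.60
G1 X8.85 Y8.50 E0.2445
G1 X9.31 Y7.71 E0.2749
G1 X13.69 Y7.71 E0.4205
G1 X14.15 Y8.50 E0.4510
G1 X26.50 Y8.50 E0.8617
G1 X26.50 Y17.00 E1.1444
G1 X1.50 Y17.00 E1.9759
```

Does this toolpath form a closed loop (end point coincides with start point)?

no

Start point (G0): (1.50, 8.50). End point (last G1): the path does not return to the start — open.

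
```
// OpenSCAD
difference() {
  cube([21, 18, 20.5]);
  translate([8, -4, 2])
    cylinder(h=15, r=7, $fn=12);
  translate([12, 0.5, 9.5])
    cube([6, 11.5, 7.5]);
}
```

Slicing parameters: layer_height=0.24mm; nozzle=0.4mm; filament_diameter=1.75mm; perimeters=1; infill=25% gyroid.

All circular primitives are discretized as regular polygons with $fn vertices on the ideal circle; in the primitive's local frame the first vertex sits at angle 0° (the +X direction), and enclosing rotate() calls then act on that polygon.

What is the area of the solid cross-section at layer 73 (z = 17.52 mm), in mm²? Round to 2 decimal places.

At z = 17.52 mm: the 21×18 cube contributes its full rectangle (area 378.00 mm²); the cylinder at (8, -4) is absent (z outside [2, 17]); the cube at (12, 0.5) is not intersected at this z (z outside [9.5, 17]); Subtracting the remaining from the first: none of the subtracted shapes is present at this height, so the 21×18 cube is unchanged — area = 378.00 mm². Overall, the cross-section is a single solid region. Net area = 378.00 mm².

378.00 mm²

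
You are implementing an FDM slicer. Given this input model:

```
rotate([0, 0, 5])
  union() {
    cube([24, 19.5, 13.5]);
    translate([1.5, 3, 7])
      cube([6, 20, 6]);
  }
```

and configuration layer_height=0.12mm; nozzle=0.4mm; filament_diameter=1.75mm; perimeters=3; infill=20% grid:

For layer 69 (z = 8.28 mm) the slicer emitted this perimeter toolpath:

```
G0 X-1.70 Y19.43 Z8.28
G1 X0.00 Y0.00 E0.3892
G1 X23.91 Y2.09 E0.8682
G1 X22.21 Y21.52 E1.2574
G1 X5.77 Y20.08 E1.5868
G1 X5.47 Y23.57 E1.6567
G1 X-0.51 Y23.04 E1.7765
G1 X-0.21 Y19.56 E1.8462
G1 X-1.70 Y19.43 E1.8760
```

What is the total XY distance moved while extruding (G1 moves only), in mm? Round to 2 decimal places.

Sum the Euclidean lengths of each G1 segment: total = 94.01 mm.

94.01 mm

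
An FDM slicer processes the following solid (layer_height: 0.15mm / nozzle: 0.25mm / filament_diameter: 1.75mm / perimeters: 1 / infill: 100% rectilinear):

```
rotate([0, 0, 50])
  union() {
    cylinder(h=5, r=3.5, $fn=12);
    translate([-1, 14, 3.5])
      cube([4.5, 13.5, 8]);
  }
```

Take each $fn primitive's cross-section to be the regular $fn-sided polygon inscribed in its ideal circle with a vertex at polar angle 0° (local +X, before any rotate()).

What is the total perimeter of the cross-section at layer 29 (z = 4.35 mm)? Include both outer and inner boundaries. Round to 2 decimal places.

At z = 4.35 mm: the cylinder: section is a regular 12-gon, circumradius r=3.5 (perimeter = 2·12·3.500·sin(180°/12) = 21.74 mm); the cube at (-1, 14) is present — its section is the full 4.5×13.5 rectangle (perimeter 36.00 mm); Merging all regions: the 2 present regions are separate (no shared area or edge), so areas and boundary lengths simply add and each stays a separate island — boundary = 57.74 mm; (rotated 50° about Z; rotation is an isometry so areas/perimeters/island counts are preserved). Overall, the cross-section has 2 separate islands. Total boundary length (outer) = 57.74 mm.

57.74 mm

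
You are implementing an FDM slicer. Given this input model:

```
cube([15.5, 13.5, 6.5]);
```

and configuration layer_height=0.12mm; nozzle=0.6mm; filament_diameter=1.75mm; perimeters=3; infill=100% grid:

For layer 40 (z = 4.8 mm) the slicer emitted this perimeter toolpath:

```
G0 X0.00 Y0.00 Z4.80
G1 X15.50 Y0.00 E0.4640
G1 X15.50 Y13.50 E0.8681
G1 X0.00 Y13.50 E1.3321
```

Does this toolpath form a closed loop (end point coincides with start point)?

Start point (G0): (0.00, 0.00). End point (last G1): the path does not return to the start — open.

no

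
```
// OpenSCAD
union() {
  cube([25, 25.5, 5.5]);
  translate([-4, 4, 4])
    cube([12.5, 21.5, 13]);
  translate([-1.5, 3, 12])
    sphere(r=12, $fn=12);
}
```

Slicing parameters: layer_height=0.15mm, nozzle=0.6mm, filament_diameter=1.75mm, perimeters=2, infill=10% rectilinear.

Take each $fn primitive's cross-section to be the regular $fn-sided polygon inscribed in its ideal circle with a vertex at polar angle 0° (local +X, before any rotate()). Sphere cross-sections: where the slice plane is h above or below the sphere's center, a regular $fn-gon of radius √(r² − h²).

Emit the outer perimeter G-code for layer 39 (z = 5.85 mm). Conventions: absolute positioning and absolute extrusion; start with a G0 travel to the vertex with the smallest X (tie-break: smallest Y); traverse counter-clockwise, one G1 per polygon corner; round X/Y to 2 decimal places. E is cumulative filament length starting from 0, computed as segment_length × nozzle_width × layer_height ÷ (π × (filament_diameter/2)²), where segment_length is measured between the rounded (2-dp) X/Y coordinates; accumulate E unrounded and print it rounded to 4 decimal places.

G0 X-11.80 Y3.00 Z5.85
G1 X-10.42 Y-2.15 E0.1995
G1 X-6.65 Y-5.92 E0.3990
G1 X-1.50 Y-7.30 E0.5985
G1 X3.65 Y-5.92 E0.7980
G1 X7.42 Y-2.15 E0.9975
G1 X8.80 Y3.00 E1.1970
G1 X8.50 Y4.14 E1.2411
G1 X8.50 Y25.50 E2.0403
G1 X-4.00 Y25.50 E2.5081
G1 X-4.00 Y12.63 E2.9896
G1 X-6.65 Y11.92 E3.0923
G1 X-10.42 Y8.15 E3.2918
G1 X-11.80 Y3.00 E3.4913

At z = 5.85 mm: the cube is not intersected at this z (z outside [0, 5.5]); the cube at (-4, 4) (footprint 12.5×21.5) is included at this height; the r=12 sphere at (-1.5, 3) contributes a regular 12-gon of circumradius √(12²−6.15²) = 10.304; Taking the union: the regions partially overlap (shared area 91.88 mm²), so overlapping operands fuse into one piece — 1 connected region. The outline is a single polygon with 13 vertices. Extrusion per mm of travel: 0.6 × 0.15 / (π × 0.875²) = 0.037418. Accumulating E over each segment gives final E = 3.4913.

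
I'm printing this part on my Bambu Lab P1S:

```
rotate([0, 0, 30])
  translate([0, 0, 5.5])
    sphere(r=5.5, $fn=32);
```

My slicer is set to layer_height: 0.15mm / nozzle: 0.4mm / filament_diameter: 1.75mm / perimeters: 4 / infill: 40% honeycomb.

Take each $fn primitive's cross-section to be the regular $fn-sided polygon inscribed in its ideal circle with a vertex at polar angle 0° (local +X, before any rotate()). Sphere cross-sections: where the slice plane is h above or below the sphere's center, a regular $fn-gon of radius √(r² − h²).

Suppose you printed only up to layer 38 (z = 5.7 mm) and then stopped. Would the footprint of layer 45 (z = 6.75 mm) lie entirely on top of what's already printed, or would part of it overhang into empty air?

Compare the two slices. At z = 5.7: the r=5.5 sphere contributes a regular 32-gon of circumradius √(5.5²−0.2²) = 5.496 (area = (32/2)·5.496²·sin(360°/32) = 94.30 mm²); (rotated 30° about Z; rotation is an isometry so areas/perimeters/island counts are preserved). At z = 6.75: the r=5.5 sphere contributes a regular 32-gon of circumradius √(5.5²−1.25²) = 5.356 (area = (32/2)·5.356²·sin(360°/32) = 89.55 mm²); (rotated 30° about Z; rotation is an isometry so areas/perimeters/island counts are preserved). Checking containment: the cross-section at z = 6.75 is a subset of the cross-section at z = 5.7.

entirely on top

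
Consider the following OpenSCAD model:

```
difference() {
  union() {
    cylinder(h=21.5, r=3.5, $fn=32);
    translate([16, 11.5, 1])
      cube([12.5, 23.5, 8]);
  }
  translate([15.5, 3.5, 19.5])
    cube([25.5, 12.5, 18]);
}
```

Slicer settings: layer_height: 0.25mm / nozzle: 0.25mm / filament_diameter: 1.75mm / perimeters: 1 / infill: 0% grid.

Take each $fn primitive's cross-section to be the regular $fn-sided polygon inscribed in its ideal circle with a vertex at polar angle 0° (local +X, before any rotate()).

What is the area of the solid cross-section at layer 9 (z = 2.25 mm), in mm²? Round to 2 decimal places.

At z = 2.25 mm: the cylinder: section is a regular 32-gon, circumradius r=3.5 (area = (32/2)·3.500²·sin(360°/32) = 38.24 mm²); the 12.5×23.5 cube at (16, 11.5) contributes its full rectangle (area 293.75 mm²); Taking the union: the 2 present regions are separate (no shared area or edge), so areas and boundary lengths simply add and each stays a separate island — area = 331.99 mm²; the cube at (15.5, 3.5) is absent (z outside [19.5, 37.5]); After the difference (first − rest): none of the subtracted shapes is present at this height, so the result so far is unchanged — area = 331.99 mm². Overall, the cross-section has 2 separate islands. Net area = 331.99 mm².

331.99 mm²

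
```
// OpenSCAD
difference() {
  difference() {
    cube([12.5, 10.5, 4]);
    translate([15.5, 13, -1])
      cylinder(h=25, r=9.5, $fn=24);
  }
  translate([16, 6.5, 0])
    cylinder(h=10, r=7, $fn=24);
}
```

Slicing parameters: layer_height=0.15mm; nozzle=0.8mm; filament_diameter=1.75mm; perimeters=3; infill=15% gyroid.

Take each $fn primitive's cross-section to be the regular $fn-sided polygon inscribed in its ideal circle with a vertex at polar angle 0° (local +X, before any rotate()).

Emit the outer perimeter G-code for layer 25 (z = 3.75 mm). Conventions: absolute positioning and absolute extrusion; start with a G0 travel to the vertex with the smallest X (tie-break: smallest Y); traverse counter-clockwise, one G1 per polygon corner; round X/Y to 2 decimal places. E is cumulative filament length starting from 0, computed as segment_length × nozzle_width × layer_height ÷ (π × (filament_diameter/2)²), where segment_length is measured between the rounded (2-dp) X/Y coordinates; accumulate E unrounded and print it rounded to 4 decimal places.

At z = 3.75 mm: the 12.5×10.5 cube contributes its full rectangle; the cylinder at (15.5, 13): section is a regular 24-gon, circumradius r=9.5; Subtracting the remaining from the first: starting from the 12.5×10.5 cube, the r=9.5 cylinder at (15.5, 13) partially overlaps it — only the 26.37 mm² overlap (of its 280.30 mm²) is removed, clipping the outline — 1 connected region; the r=7 cylinder at (16, 6.5) contributes a regular 24-gon of circumradius 7; After the difference (first − rest): starting from the result so far, the r=7 cylinder at (16, 6.5) partially overlaps it — only the 9.26 mm² overlap (of its 152.19 mm²) is removed, clipping the outline — 1 connected region. The outline is a single polygon with 11 vertices. Extrusion per mm of travel: 0.8 × 0.15 / (π × 0.875²) = 0.049890. Accumulating E over each segment gives final E = 2.0914.

G0 X0.00 Y0.00 Z3.75
G1 X12.50 Y0.00 E0.6236
G1 X12.50 Y0.44 E0.6456
G1 X11.05 Y1.55 E0.7367
G1 X9.94 Y3.00 E0.8278
G1 X9.24 Y4.69 E0.9190
G1 X9.06 Y6.07 E0.9885
G1 X8.78 Y6.28 E1.0059
G1 X7.27 Y8.25 E1.1298
G1 X6.34 Y10.50 E1.2512
G1 X0.00 Y10.50 E1.5675
G1 X0.00 Y0.00 E2.0914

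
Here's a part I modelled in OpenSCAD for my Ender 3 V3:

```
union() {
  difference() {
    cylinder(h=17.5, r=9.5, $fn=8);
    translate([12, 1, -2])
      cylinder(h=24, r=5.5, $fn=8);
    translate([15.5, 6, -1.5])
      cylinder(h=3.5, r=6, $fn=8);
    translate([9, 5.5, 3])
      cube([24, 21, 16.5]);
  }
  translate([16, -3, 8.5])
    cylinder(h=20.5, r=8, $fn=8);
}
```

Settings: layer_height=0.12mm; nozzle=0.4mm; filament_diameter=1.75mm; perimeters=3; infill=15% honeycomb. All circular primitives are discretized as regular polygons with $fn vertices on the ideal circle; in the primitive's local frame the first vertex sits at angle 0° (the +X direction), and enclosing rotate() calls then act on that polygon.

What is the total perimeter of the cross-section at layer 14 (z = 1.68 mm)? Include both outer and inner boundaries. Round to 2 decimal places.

At z = 1.68 mm: the r=9.5 cylinder contributes a regular 8-gon of circumradius 9.5 (perimeter = 2·8·9.500·sin(180°/8) = 58.17 mm); the r=5.5 cylinder at (12, 1) gives a regular 8-gon of circumradius 5.5 (constant along its height) (perimeter = 2·8·5.500·sin(180°/8) = 33.68 mm); the cylinder at (15.5, 6): section is a regular 8-gon, circumradius r=6 (perimeter = 2·8·6.000·sin(180°/8) = 36.74 mm); the cube at (9, 5.5) is absent (z outside [3, 19.5]); After the difference (first − rest): starting from the r=9.5 cylinder, the r=5.5 cylinder at (12, 1) partially overlaps it — only the 10.64 mm² overlap (of its 85.56 mm²) is removed, clipping the outline; the r=6 cylinder at (15.5, 6) misses the remaining region (no effect) — boundary = 58.27 mm; the cylinder at (16, -3) is absent (z outside [8.5, 29]); Combining (union): only that combined region is present, so the union is just that shape — boundary = 58.27 mm. Overall, the cross-section is a single solid region. Total boundary length (outer) = 58.27 mm.

58.27 mm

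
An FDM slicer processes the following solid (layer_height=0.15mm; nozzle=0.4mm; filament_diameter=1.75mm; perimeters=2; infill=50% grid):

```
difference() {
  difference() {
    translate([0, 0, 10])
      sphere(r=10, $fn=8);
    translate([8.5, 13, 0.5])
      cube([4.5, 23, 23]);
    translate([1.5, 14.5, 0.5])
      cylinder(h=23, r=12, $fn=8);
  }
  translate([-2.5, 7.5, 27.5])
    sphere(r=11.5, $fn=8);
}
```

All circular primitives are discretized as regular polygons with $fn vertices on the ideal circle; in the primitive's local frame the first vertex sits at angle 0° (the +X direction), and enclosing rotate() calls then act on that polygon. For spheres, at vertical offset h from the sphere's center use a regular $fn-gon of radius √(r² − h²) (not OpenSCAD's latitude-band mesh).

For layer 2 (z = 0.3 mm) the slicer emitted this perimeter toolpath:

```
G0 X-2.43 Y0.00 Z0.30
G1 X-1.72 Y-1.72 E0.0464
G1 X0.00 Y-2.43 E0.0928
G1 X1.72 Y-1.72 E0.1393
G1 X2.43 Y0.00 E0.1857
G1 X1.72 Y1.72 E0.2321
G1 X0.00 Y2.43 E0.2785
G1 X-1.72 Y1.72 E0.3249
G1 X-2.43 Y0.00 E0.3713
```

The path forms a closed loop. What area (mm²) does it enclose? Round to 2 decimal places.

Apply the shoelace formula to the sequence of (X, Y) vertices; enclosed area = 16.72 mm².

16.72 mm²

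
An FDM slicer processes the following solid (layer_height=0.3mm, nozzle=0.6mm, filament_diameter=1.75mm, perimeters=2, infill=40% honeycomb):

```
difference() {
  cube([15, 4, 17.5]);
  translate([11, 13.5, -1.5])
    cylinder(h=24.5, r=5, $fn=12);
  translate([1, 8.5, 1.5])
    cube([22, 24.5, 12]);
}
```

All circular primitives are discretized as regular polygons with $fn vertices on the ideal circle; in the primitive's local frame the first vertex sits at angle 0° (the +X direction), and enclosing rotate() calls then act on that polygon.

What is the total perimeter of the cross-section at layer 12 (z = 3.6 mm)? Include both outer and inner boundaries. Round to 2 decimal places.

At z = 3.6 mm: the cube is present — its section is the full 15×4 rectangle (perimeter 38.00 mm); the cylinder at (11, 13.5): section is a regular 12-gon, circumradius r=5 (perimeter = 2·12·5.000·sin(180°/12) = 31.06 mm); the cube at (1, 8.5) (footprint 22×24.5) is included at this height (perimeter 93.00 mm); Subtracting the remaining from the first: starting from the 15×4 cube, the r=5 cylinder at (11, 13.5) misses the remaining region (no effect); the 22×24.5 cube at (1, 8.5) misses the remaining region (no effect) — boundary = 38.00 mm. Overall, the cross-section is a single solid region. Total boundary length (outer) = 38.00 mm.

38.00 mm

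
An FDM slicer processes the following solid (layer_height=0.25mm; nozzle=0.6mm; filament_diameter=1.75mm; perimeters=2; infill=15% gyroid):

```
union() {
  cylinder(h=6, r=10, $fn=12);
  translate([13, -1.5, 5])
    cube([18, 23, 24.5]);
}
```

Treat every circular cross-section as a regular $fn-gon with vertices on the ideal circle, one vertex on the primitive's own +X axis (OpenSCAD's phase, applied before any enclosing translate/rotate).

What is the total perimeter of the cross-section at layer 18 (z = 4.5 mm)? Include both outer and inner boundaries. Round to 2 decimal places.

62.12 mm

At z = 4.5 mm: the r=10 cylinder gives a regular 12-gon of circumradius 10 (constant along its height) (perimeter = 2·12·10.000·sin(180°/12) = 62.12 mm); the cube at (13, -1.5) is absent (z outside [5, 29.5]); Combining (union): only the r=10 cylinder is present, so the union is just that shape — boundary = 62.12 mm. Overall, the cross-section is a single solid region. Total boundary length (outer) = 62.12 mm.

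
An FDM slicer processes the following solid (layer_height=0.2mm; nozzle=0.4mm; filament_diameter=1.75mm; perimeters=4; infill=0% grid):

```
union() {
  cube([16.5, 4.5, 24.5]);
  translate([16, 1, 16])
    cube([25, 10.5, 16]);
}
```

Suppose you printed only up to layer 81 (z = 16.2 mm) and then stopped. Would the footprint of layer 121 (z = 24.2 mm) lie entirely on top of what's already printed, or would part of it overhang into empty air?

Compare the two slices. At z = 16.2: the 16.5×4.5 cube contributes its full rectangle (area 74.25 mm²); the cube at (16, 1) (footprint 25×10.5) is included at this height (area 262.50 mm²); Merging all regions: the regions partially overlap — summed areas 336.75 mm² minus the doubly-counted overlap 1.75 mm² gives 335.00 mm² — area = 335.00 mm². At z = 24.2: the 16.5×4.5 cube contributes its full rectangle (area 74.25 mm²); the 25×10.5 cube at (16, 1) contributes its full rectangle (area 262.50 mm²); Taking the union: the regions partially overlap — summed areas 336.75 mm² minus the doubly-counted overlap 1.75 mm² gives 335.00 mm² — area = 335.00 mm². Checking containment: the cross-section at z = 24.2 is a subset of the cross-section at z = 16.2.

entirely on top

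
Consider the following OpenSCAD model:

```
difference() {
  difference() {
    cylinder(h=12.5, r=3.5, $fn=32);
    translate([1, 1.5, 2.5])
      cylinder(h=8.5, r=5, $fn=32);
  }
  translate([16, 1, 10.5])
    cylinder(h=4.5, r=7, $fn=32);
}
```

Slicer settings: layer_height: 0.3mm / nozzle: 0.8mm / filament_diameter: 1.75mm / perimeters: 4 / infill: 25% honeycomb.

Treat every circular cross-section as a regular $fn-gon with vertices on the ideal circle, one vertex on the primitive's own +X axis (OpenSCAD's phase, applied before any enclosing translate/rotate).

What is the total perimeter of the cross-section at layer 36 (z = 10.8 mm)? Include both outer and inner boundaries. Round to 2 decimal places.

9.98 mm

At z = 10.8 mm: the cylinder: section is a regular 32-gon, circumradius r=3.5 (perimeter = 2·32·3.500·sin(180°/32) = 21.96 mm); the r=5 cylinder at (1, 1.5) gives a regular 32-gon of circumradius 5 (constant along its height) (perimeter = 2·32·5.000·sin(180°/32) = 31.37 mm); Taking the first minus the rest: starting from the r=3.5 cylinder, the r=5 cylinder at (1, 1.5) partially overlaps it — only the 37.24 mm² overlap (of its 78.04 mm²) is removed, clipping the outline — boundary = 9.98 mm; the r=7 cylinder at (16, 1) gives a regular 32-gon of circumradius 7 (constant along its height) (perimeter = 2·32·7.000·sin(180°/32) = 43.91 mm); Subtracting the remaining from the first: starting from the result so far, the r=7 cylinder at (16, 1) misses the remaining region (no effect) — boundary = 9.98 mm. Overall, the cross-section is a single solid region. Total boundary length (outer) = 9.98 mm.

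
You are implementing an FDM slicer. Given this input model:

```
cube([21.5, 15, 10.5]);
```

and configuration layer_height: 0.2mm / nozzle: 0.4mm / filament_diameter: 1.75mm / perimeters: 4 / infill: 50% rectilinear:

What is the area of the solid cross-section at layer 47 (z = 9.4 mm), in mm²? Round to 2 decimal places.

322.50 mm²

At z = 9.4 mm: the 21.5×15 cube contributes its full rectangle (area 322.50 mm²). Overall, the cross-section is a single solid region. Net area = 322.50 mm².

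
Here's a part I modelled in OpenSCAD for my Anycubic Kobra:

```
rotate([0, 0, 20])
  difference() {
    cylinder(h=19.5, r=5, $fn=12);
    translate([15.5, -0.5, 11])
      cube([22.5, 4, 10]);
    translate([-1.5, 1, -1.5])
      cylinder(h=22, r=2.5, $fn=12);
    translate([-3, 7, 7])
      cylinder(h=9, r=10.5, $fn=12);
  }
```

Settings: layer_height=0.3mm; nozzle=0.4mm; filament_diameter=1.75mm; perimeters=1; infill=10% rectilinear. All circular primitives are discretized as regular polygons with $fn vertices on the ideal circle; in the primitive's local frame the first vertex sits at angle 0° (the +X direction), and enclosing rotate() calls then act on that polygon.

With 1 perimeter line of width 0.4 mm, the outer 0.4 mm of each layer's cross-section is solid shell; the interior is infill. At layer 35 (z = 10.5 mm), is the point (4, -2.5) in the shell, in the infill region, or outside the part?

shell

At z = 10.5 mm: the r=5 cylinder gives a regular 12-gon of circumradius 5 (constant along its height); the cube at (15.5, -0.5) does not reach this height (z outside [11, 21]); the cylinder at (-1.5, 1): section is a regular 12-gon, circumradius r=2.5; the r=10.5 cylinder at (-3, 7) gives a regular 12-gon of circumradius 10.5 (constant along its height); Taking the first minus the rest: starting from the r=5 cylinder, the r=2.5 cylinder at (-1.5, 1) lies wholly inside it (removes its full 18.75 mm² and its 15.53 mm outline becomes a hole wall); the r=10.5 cylinder at (-3, 7) partially overlaps it — only the 40.43 mm² overlap (of its 330.75 mm²) is removed, clipping the outline — 1 connected region; (whole slice rotated 20° about Z — lengths, areas and connectivity unchanged). Overall, the cross-section is a single solid region. Undo the 20° rotation: the query point maps to (2.904, -3.717) in the un-rotated model frame. The nearest boundary edge runs (4.33, -2.50)→(2.50, -4.33); distance from the point to it = 0.15 mm. The point is inside the cross-section, 0.15 mm from the nearest boundary — within the 0.4 mm shell band (1 × 0.4).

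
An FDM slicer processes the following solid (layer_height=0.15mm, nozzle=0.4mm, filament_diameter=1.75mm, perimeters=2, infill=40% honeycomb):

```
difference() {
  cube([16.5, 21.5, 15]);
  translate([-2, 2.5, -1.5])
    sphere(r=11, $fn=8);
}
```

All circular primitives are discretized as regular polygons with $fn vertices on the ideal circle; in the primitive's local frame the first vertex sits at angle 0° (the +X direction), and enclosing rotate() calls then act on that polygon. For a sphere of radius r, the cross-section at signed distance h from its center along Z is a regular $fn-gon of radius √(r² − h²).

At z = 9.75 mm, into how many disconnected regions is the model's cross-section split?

At z = 9.75 mm: the 16.5×21.5 cube contributes its full rectangle; the sphere at (-2, 2.5) is absent (|z−center|=11.250 > r=11); Subtracting the remaining from the first: none of the subtracted shapes is present at this height, so the 16.5×21.5 cube is unchanged — 1 connected region. The result has 1 disconnected region.

1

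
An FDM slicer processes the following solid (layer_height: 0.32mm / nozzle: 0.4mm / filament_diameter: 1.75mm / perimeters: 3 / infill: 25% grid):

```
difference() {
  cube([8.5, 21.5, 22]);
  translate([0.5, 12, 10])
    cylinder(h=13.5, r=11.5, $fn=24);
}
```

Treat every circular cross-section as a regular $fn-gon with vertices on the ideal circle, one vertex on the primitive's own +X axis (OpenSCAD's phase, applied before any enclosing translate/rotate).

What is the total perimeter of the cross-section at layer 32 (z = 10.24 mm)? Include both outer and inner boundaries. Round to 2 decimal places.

27.18 mm

At z = 10.24 mm: the cube is present — its section is the full 8.5×21.5 rectangle (perimeter 60.00 mm); the r=11.5 cylinder at (0.5, 12) contributes a regular 24-gon of circumradius 11.5 (perimeter = 2·24·11.500·sin(180°/24) = 72.05 mm); Subtracting the remaining from the first: starting from the 8.5×21.5 cube, the r=11.5 cylinder at (0.5, 12) partially overlaps it — only the 168.77 mm² overlap (of its 410.75 mm²) is removed, clipping the outline — boundary = 27.18 mm. Overall, the cross-section has 2 separate islands. Total boundary length (outer) = 27.18 mm.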